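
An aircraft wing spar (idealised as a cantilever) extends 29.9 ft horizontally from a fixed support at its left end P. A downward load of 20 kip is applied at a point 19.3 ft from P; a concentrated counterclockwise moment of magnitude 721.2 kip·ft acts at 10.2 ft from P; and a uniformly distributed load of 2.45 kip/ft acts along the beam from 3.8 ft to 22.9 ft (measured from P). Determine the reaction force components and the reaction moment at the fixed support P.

Resultant of the distributed load: 2.45 × 19.1 = 46.795 kip at 13.35 ft from P.
ΣF_x = 0: P_x = 0.
ΣF_y = 0: P_y − 20 − 2.45·19.1 = 0 → P_y = 66.80 kip.
ΣM about P: M_P − 20·19.3 + 721.2 − (2.45·19.1)·13.35 = 0 → M_P = 289.5 kip·ft.

P_x = 0, P_y = 66.80 kip, M_P = 289.5 kip·ft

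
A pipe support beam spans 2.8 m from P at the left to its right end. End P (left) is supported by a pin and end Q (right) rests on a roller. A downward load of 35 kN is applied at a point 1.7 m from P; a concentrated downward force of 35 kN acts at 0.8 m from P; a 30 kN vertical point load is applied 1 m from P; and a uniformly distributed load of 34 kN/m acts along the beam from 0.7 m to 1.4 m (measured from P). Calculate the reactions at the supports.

Resultant of the distributed load: 34 × 0.7 = 23.8 kN at 1.05 m from P.
Taking moments about P: Q_y·2.8 − 35·1.7 − 35·0.8 − 30·1 − (34·0.7)·1.05 = 0 → Q_y = 142.49/2.8 = 50.8893 ≈ 50.89 kN.
ΣF_y = 0: P_y + 50.8893 − 35 − 35 − 30 − 34·0.7 = 0 → P_y = 72.91 kN.
ΣF_x = 0: no horizontal applied forces, so P_x = 0.

P_x = 0, P_y = 72.91 kN, Q_y = 50.89 kN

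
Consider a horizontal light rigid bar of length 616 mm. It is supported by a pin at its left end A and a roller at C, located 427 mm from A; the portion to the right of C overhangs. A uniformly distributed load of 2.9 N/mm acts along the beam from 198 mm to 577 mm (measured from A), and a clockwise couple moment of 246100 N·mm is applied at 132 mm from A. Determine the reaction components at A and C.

Resultant of the distributed load: 2.9 × 379 = 1099.1 N at 387.5 mm from A.
ΣM about A: C_y·427 − (2.9·379)·387.5 − 246100 = 0 → C_y = 672001.25/427 = 1573.77 ≈ 1574 N.
ΣF_y = 0: A_y + 1573.77 − 2.9·379 = 0 → A_y = -474.7 N.
ΣF_x = 0: no horizontal applied forces, so A_x = 0.

A_x = 0, A_y = -474.7 N, C_y = 1574 N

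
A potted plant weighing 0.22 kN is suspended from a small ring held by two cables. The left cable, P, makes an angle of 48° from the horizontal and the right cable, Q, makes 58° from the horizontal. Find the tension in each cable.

ΣF_x = 0: −T_P·cos48° + T_Q·cos58° = 0 → T_Q = 1.2627·T_P.
ΣF_y = 0: T_P·sin48° + T_Q·sin58° = 0.22.
Substitute: T_P·(0.743145 + 1.2627·0.848048) = 0.22 → T_P = 0.121281 ≈ 0.1213 kN.
Then T_Q = 1.2627 × 0.121281 = 0.1531 kN.

T_P = 0.1213 kN, T_Q = 0.1531 kN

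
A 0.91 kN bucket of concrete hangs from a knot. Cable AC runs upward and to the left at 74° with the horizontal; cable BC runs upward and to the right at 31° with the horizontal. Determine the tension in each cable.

ΣF_x = 0: −T_AC·cos74° + T_BC·cos31° = 0 → T_BC = 0.321568·T_AC.
ΣF_y = 0: T_AC·sin74° + T_BC·sin31° = 0.91.
Substitute: T_AC·(0.961262 + 0.321568·0.515038) = 0.91 → T_AC = 0.807538 ≈ 0.8075 kN.
Then T_BC = 0.321568 × 0.807538 = 0.2597 kN.

T_AC = 0.8075 kN, T_BC = 0.2597 kN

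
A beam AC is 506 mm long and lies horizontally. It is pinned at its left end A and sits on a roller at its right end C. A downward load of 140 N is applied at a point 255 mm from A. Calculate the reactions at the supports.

A_x = 0, A_y = 69.45 N, C_y = 70.55 N

Taking moments about A: C_y·506 − 140·255 = 0 → C_y = 35700/506 = 70.5534 ≈ 70.55 N.
ΣF_y = 0: A_y + 70.5534 − 140 = 0 → A_y = 69.45 N.
ΣF_x = 0: no horizontal applied forces, so A_x = 0.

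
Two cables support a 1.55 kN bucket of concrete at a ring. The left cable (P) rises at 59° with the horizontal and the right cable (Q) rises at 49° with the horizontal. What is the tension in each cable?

T_P = 1.069 kN, T_Q = 0.8394 kN

ΣF_x = 0: −T_P·cos59° + T_Q·cos49° = 0 → T_Q = 0.785048·T_P.
ΣF_y = 0: T_P·sin59° + T_Q·sin49° = 1.55.
Substitute: T_P·(0.857167 + 0.785048·0.75471) = 1.55 → T_P = 1.06922 ≈ 1.069 kN.
Then T_Q = 0.785048 × 1.06922 = 0.8394 kN.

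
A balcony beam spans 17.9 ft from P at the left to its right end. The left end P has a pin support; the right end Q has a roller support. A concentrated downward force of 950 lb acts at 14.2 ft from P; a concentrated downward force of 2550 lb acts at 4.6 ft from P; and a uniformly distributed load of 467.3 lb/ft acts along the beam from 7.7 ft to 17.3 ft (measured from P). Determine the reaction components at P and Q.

P_x = 0, P_y = 3444 lb, Q_y = 4542 lb

Resultant of the distributed load: 467.3 × 9.6 = 4486.08 lb at 12.5 ft from P.
ΣM about P: Q_y·17.9 − 950·14.2 − 2550·4.6 − (467.3·9.6)·12.5 = 0 → Q_y = 81296/17.9 = 4541.68 ≈ 4542 lb.
ΣF_y = 0: P_y + 4541.68 − 950 − 2550 − 467.3·9.6 = 0 → P_y = 3444 lb.
ΣF_x = 0: no horizontal applied forces, so P_x = 0.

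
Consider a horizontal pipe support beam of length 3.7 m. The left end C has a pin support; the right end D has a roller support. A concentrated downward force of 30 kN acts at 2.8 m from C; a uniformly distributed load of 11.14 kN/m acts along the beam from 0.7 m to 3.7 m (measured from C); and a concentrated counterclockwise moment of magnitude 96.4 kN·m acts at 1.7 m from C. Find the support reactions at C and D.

Resultant of the distributed load: 11.14 × 3 = 33.42 kN at 2.2 m from C.
ΣM about C: D_y·3.7 − 30·2.8 − (11.14·3)·2.2 + 96.4 = 0 → D_y = 61.124/3.7 = 16.52 kN.
ΣF_y = 0: C_y + 16.52 − 30 − 11.14·3 = 0 → C_y = 46.90 kN.
ΣF_x = 0: no horizontal applied forces, so C_x = 0.

C_x = 0, C_y = 46.90 kN, D_y = 16.52 kN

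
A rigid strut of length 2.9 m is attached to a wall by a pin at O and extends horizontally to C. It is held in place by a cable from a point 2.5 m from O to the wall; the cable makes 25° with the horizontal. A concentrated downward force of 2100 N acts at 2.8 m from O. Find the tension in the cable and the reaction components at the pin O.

T = 5565 N, O_x = 5044 N, O_y = -252.0 N

ΣM about O: T·sin25°·2.5 − 2100·2.8 = 0 → T = 5880/(2.5·0.422618) = 5565.31 ≈ 5565 N.
ΣF_x = 0: O_x − T·cos25° = 0 → O_x = 5565.31 × 0.906308 = 5044 N.
ΣF_y = 0: O_y + T·sin25° − 2100 = 0 → O_y = 2100 − 5565.31 × 0.422618 = -252.0 N.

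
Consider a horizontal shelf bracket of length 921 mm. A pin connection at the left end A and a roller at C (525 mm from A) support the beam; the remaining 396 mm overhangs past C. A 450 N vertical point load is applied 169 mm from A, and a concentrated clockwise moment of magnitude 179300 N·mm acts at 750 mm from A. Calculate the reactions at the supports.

Moments about A: C_y·525 − 450·169 − 179300 = 0 → C_y = 255350/525 = 486.381 ≈ 486.4 N.
ΣF_y = 0: A_y + 486.381 − 450 = 0 → A_y = -36.38 N.
ΣF_x = 0: no horizontal applied forces, so A_x = 0.

A_x = 0, A_y = -36.38 N, C_y = 486.4 N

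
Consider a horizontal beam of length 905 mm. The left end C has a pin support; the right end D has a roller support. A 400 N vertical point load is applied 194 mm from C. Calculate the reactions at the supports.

C_x = 0, C_y = 314.3 N, D_y = 85.75 N

Taking moments about C: D_y·905 − 400·194 = 0 → D_y = 77600/905 = 85.7459 ≈ 85.75 N.
ΣF_y = 0: C_y + 85.7459 − 400 = 0 → C_y = 314.3 N.
ΣF_x = 0: no horizontal applied forces, so C_x = 0.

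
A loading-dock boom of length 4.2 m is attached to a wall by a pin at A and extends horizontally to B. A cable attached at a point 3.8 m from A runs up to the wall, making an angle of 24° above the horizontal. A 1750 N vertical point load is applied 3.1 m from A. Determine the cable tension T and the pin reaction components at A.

T = 3510 N, A_x = 3207 N, A_y = 322.4 N

ΣM about A: T·sin24°·3.8 − 1750·3.1 = 0 → T = 5425/(3.8·0.406737) = 3509.96 ≈ 3510 N.
ΣF_x = 0: A_x − T·cos24° = 0 → A_x = 3509.96 × 0.913545 = 3207 N.
ΣF_y = 0: A_y + T·sin24° − 1750 = 0 → A_y = 1750 − 3509.96 × 0.406737 = 322.4 N.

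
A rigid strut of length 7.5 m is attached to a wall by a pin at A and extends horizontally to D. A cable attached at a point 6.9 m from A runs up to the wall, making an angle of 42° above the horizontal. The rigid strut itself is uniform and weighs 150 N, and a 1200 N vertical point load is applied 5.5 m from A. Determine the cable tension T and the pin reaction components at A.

ΣM about A: T·sin42°·6.9 − 150·3.75 − 1200·5.5 = 0 → T = 7162.5/(6.9·0.669131) = 1551.33 ≈ 1551 N.
ΣF_x = 0: A_x − T·cos42° = 0 → A_x = 1551.33 × 0.743145 = 1153 N.
ΣF_y = 0: A_y + T·sin42° − 150 − 1200 = 0 → A_y = 1350 − 1551.33 × 0.669131 = 312.0 N.

T = 1551 N, A_x = 1153 N, A_y = 312.0 N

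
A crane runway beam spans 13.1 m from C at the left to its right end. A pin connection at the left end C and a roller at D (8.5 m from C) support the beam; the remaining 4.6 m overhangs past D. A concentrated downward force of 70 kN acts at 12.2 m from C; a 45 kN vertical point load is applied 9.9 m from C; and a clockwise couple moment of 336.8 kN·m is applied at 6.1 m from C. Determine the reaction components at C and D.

Taking moments about C: D_y·8.5 − 70·12.2 − 45·9.9 − 336.8 = 0 → D_y = 1636.3/8.5 = 192.506 ≈ 192.5 kN.
ΣF_y = 0: C_y + 192.506 − 70 − 45 = 0 → C_y = -77.51 kN.
ΣF_x = 0: no horizontal applied forces, so C_x = 0.

C_x = 0, C_y = -77.51 kN, D_y = 192.5 kN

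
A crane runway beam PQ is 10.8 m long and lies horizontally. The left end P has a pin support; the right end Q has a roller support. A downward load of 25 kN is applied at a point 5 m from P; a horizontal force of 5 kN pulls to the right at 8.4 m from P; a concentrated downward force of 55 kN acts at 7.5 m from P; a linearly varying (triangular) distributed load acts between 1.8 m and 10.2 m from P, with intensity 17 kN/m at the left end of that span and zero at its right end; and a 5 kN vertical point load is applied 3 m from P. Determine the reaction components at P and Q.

P_x = -5.000 kN, P_y = 74.83 kN, Q_y = 81.57 kN

Resultant of the triangular load: ½ × 17 × 8.4 = 71.4 kN, acting at 4.6 m from P (one-third of the span from the peak).
ΣM about P: Q_y·10.8 − 25·5 − 55·7.5 − (½·17·8.4)·4.6 − 5·3 = 0 → Q_y = 880.94/10.8 = 81.5685 ≈ 81.57 kN.
ΣF_y = 0: P_y + 81.5685 − 25 − 55 − ½·17·8.4 − 5 = 0 → P_y = 74.83 kN.
ΣF_x = 0: P_x + 5 = 0 → P_x = -5.000 kN.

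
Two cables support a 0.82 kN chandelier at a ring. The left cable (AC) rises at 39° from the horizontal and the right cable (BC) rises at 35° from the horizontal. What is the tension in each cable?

ΣF_x = 0: −T_AC·cos39° + T_BC·cos35° = 0 → T_BC = 0.94872·T_AC.
ΣF_y = 0: T_AC·sin39° + T_BC·sin35° = 0.82.
Substitute: T_AC·(0.62932 + 0.94872·0.573576) = 0.82 → T_AC = 0.698774 ≈ 0.6988 kN.
Then T_BC = 0.94872 × 0.698774 = 0.6629 kN.

T_AC = 0.6988 kN, T_BC = 0.6629 kN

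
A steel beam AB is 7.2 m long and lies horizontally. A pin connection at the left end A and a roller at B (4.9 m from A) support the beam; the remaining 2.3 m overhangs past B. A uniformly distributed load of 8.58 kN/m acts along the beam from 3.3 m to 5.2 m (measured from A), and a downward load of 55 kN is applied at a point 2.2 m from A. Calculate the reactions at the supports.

Resultant of the distributed load: 8.58 × 1.9 = 16.302 kN at 4.25 m from A.
Moments about A: B_y·4.9 − (8.58·1.9)·4.25 − 55·2.2 = 0 → B_y = 190.2835/4.9 = 38.8334 ≈ 38.83 kN.
ΣF_y = 0: A_y + 38.8334 − 8.58·1.9 − 55 = 0 → A_y = 32.47 kN.
ΣF_x = 0: no horizontal applied forces, so A_x = 0.

A_x = 0, A_y = 32.47 kN, B_y = 38.83 kN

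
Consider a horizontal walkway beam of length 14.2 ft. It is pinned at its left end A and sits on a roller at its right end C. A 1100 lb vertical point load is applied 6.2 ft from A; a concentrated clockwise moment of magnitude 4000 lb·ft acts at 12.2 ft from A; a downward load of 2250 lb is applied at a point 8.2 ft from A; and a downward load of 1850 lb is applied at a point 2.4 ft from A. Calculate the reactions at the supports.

A_x = 0, A_y = 2826 lb, C_y = 2374 lb

Moments about A: C_y·14.2 − 1100·6.2 − 4000 − 2250·8.2 − 1850·2.4 = 0 → C_y = 33710/14.2 = 2373.94 ≈ 2374 lb.
ΣF_y = 0: A_y + 2373.94 − 1100 − 2250 − 1850 = 0 → A_y = 2826 lb.
ΣF_x = 0: no horizontal applied forces, so A_x = 0.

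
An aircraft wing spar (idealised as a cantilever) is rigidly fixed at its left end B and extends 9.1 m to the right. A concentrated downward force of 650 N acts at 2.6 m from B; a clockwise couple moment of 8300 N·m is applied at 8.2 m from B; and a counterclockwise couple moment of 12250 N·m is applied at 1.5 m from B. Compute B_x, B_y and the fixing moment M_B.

B_x = 0, B_y = 650.0 N, M_B = -2260 N·m

ΣF_x = 0: B_x = 0.
ΣF_y = 0: B_y − 650 = 0 → B_y = 650.0 N.
ΣM about B: M_B − 650·2.6 − 8300 + 12250 = 0 → M_B = -2260 N·m.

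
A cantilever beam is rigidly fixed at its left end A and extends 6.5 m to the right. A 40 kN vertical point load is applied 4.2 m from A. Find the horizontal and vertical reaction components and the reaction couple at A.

ΣF_x = 0: A_x = 0.
ΣF_y = 0: A_y − 40 = 0 → A_y = 40.00 kN.
ΣM about A: M_A − 40·4.2 = 0 → M_A = 168.0 kN·m.

A_x = 0, A_y = 40.00 kN, M_A = 168.0 kN·m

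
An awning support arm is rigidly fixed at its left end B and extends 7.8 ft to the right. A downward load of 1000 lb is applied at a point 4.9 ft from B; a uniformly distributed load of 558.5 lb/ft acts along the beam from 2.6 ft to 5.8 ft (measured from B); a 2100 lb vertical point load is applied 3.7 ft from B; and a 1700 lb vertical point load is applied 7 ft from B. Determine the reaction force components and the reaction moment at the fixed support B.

B_x = 0, B_y = 6587 lb, M_B = 32080 lb·ft

Resultant of the distributed load: 558.5 × 3.2 = 1787.2 lb at 4.2 ft from B.
ΣF_x = 0: B_x = 0.
ΣF_y = 0: B_y − 1000 − 558.5·3.2 − 2100 − 1700 = 0 → B_y = 6587 lb.
ΣM about B: M_B − 1000·4.9 − (558.5·3.2)·4.2 − 2100·3.7 − 1700·7 = 0 → M_B = 32080 lb·ft.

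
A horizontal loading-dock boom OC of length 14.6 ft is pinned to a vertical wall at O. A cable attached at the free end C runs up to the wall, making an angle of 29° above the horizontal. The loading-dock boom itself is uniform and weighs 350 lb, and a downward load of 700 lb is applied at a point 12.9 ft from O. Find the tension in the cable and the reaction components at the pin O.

ΣM about O: T·sin29°·14.6 − 350·7.3 − 700·12.9 = 0 → T = 11585/(14.6·0.48481) = 1636.71 ≈ 1637 lb.
ΣF_x = 0: O_x − T·cos29° = 0 → O_x = 1636.71 × 0.87462 = 1431 lb.
ΣF_y = 0: O_y + T·sin29° − 350 − 700 = 0 → O_y = 1050 − 1636.71 × 0.48481 = 256.5 lb.

T = 1637 lb, O_x = 1431 lb, O_y = 256.5 lb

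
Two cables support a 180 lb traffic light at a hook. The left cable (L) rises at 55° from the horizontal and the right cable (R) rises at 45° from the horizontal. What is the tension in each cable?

T_L = 129.2 lb, T_R = 104.8 lb

ΣF_x = 0: −T_L·cos55° + T_R·cos45° = 0 → T_R = 0.81116·T_L.
ΣF_y = 0: T_L·sin55° + T_R·sin45° = 180.
Substitute: T_L·(0.819152 + 0.81116·0.707107) = 180 → T_L = 129.243 ≈ 129.2 lb.
Then T_R = 0.81116 × 129.243 = 104.8 lb.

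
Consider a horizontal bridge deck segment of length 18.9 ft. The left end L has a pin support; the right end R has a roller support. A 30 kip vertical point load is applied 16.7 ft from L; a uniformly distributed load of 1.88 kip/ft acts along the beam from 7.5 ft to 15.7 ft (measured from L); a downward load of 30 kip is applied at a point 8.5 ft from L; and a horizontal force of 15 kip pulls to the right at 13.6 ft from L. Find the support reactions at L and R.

Resultant of the distributed load: 1.88 × 8.2 = 15.416 kip at 11.6 ft from L.
Moments about L: R_y·18.9 − 30·16.7 − (1.88·8.2)·11.6 − 30·8.5 = 0 → R_y = 934.8256/18.9 = 49.4617 ≈ 49.46 kip.
ΣF_y = 0: L_y + 49.4617 − 30 − 1.88·8.2 − 30 = 0 → L_y = 25.95 kip.
ΣF_x = 0: L_x + 15 = 0 → L_x = -15.00 kip.

L_x = -15.00 kip, L_y = 25.95 kip, R_y = 49.46 kip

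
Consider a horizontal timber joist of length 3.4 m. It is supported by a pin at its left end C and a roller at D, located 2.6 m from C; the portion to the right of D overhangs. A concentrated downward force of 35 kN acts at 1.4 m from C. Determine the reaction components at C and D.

C_x = 0, C_y = 16.15 kN, D_y = 18.85 kN

Moments about C: D_y·2.6 − 35·1.4 = 0 → D_y = 49/2.6 = 18.8462 ≈ 18.85 kN.
ΣF_y = 0: C_y + 18.8462 − 35 = 0 → C_y = 16.15 kN.
ΣF_x = 0: no horizontal applied forces, so C_x = 0.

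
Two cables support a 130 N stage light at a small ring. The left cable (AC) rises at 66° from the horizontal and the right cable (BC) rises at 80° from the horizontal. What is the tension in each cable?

T_AC = 40.37 N, T_BC = 94.56 N

ΣF_x = 0: −T_AC·cos66° + T_BC·cos80° = 0 → T_BC = 2.3423·T_AC.
ΣF_y = 0: T_AC·sin66° + T_BC·sin80° = 130.
Substitute: T_AC·(0.913545 + 2.3423·0.984808) = 130 → T_AC = 40.3694 ≈ 40.37 N.
Then T_BC = 2.3423 × 40.3694 = 94.56 N.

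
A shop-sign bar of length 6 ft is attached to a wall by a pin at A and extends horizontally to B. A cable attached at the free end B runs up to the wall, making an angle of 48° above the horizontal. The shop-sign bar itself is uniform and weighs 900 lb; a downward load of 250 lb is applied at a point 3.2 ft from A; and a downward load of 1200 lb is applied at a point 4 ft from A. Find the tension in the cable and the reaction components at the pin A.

T = 1861 lb, A_x = 1246 lb, A_y = 966.7 lb

ΣM about A: T·sin48°·6 − 900·3 − 250·3.2 − 1200·4 = 0 → T = 8300/(6·0.743145) = 1861.46 ≈ 1861 lb.
ΣF_x = 0: A_x − T·cos48° = 0 → A_x = 1861.46 × 0.669131 = 1246 lb.
ΣF_y = 0: A_y + T·sin48° − 900 − 250 − 1200 = 0 → A_y = 2350 − 1861.46 × 0.743145 = 966.7 lb.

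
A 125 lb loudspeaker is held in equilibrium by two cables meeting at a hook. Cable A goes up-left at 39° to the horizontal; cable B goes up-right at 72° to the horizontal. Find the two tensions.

T_A = 41.38 lb, T_B = 104.1 lb

ΣF_x = 0: −T_A·cos39° + T_B·cos72° = 0 → T_B = 2.5149·T_A.
ΣF_y = 0: T_A·sin39° + T_B·sin72° = 125.
Substitute: T_A·(0.62932 + 2.5149·0.951057) = 125 → T_A = 41.3752 ≈ 41.38 lb.
Then T_B = 2.5149 × 41.3752 = 104.1 lb.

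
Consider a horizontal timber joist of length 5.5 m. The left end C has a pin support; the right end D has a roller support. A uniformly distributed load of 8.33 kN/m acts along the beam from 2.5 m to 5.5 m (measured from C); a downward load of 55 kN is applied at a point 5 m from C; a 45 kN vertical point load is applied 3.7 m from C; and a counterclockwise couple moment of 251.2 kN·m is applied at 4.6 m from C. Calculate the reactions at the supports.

Resultant of the distributed load: 8.33 × 3 = 24.99 kN at 4 m from C.
ΣM about C: D_y·5.5 − (8.33·3)·4 − 55·5 − 45·3.7 + 251.2 = 0 → D_y = 290.26/5.5 = 52.7745 ≈ 52.77 kN.
ΣF_y = 0: C_y + 52.7745 − 8.33·3 − 55 − 45 = 0 → C_y = 72.22 kN.
ΣF_x = 0: no horizontal applied forces, so C_x = 0.

C_x = 0, C_y = 72.22 kN, D_y = 52.77 kN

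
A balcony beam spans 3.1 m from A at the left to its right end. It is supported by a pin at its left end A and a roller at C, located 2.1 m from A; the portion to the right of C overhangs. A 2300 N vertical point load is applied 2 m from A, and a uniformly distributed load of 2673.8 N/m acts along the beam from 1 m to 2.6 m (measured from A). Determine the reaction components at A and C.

Resultant of the distributed load: 2673.8 × 1.6 = 4278.08 N at 1.8 m from A.
Moments about A: C_y·2.1 − 2300·2 − (2673.8·1.6)·1.8 = 0 → C_y = 12300.544/2.1 = 5857.4 ≈ 5857 N.
ΣF_y = 0: A_y + 5857.4 − 2300 − 2673.8·1.6 = 0 → A_y = 720.7 N.
ΣF_x = 0: no horizontal applied forces, so A_x = 0.

A_x = 0, A_y = 720.7 N, C_y = 5857 N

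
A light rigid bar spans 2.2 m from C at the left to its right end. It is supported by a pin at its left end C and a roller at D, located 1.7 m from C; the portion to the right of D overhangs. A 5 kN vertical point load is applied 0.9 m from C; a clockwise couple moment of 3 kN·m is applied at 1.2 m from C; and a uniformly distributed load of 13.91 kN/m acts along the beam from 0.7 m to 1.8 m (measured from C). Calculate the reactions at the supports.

C_x = 0, C_y = 4.639 kN, D_y = 15.66 kN

Resultant of the distributed load: 13.91 × 1.1 = 15.301 kN at 1.25 m from C.
Taking moments about C: D_y·1.7 − 5·0.9 − 3 − (13.91·1.1)·1.25 = 0 → D_y = 26.62625/1.7 = 15.6625 ≈ 15.66 kN.
ΣF_y = 0: C_y + 15.6625 − 5 − 13.91·1.1 = 0 → C_y = 4.639 kN.
ΣF_x = 0: no horizontal applied forces, so C_x = 0.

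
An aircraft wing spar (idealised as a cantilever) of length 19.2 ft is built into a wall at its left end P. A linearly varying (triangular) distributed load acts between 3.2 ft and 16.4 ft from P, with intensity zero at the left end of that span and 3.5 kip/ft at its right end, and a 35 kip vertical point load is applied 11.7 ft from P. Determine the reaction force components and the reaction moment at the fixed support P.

P_x = 0, P_y = 58.10 kip, M_P = 686.7 kip·ft

Resultant of the triangular load: ½ × 3.5 × 13.2 = 23.1 kip, acting at 12 ft from P (one-third of the span from the peak).
ΣF_x = 0: P_x = 0.
ΣF_y = 0: P_y − ½·3.5·13.2 − 35 = 0 → P_y = 58.10 kip.
ΣM about P: M_P − (½·3.5·13.2)·12 − 35·11.7 = 0 → M_P = 686.7 kip·ft.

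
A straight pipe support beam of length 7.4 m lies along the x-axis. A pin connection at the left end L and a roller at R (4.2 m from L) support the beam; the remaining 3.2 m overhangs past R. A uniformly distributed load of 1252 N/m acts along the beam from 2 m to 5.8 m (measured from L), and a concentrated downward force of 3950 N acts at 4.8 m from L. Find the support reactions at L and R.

Resultant of the distributed load: 1252 × 3.8 = 4757.6 N at 3.9 m from L.
Moments about L: R_y·4.2 − (1252·3.8)·3.9 − 3950·4.8 = 0 → R_y = 37514.64/4.2 = 8932.06 ≈ 8932 N.
ΣF_y = 0: L_y + 8932.06 − 1252·3.8 − 3950 = 0 → L_y = -224.5 N.
ΣF_x = 0: no horizontal applied forces, so L_x = 0.

L_x = 0, L_y = -224.5 N, R_y = 8932 N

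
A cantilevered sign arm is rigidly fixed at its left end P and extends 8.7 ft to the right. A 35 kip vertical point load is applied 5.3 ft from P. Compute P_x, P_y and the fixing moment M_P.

ΣF_x = 0: P_x = 0.
ΣF_y = 0: P_y − 35 = 0 → P_y = 35.00 kip.
ΣM about P: M_P − 35·5.3 = 0 → M_P = 185.5 kip·ft.

P_x = 0, P_y = 35.00 kip, M_P = 185.5 kip·ft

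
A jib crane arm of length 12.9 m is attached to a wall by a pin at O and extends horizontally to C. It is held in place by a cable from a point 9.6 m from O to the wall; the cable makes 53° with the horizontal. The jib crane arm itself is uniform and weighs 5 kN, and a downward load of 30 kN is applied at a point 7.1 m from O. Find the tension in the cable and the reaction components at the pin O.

ΣM about O: T·sin53°·9.6 − 5·6.45 − 30·7.1 = 0 → T = 245.25/(9.6·0.798636) = 31.9881 ≈ 31.99 kN.
ΣF_x = 0: O_x − T·cos53° = 0 → O_x = 31.9881 × 0.601815 = 19.25 kN.
ΣF_y = 0: O_y + T·sin53° − 5 − 30 = 0 → O_y = 35 − 31.9881 × 0.798636 = 9.453 kN.

T = 31.99 kN, O_x = 19.25 kN, O_y = 9.453 kN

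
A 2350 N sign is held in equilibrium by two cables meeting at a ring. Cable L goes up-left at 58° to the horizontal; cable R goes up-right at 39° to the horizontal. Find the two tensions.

T_L = 1840 N, T_R = 1255 N

ΣF_x = 0: −T_L·cos58° + T_R·cos39° = 0 → T_R = 0.681879·T_L.
ΣF_y = 0: T_L·sin58° + T_R·sin39° = 2350.
Substitute: T_L·(0.848048 + 0.681879·0.62932) = 2350 → T_L = 1840.01 ≈ 1840 N.
Then T_R = 0.681879 × 1840.01 = 1255 N.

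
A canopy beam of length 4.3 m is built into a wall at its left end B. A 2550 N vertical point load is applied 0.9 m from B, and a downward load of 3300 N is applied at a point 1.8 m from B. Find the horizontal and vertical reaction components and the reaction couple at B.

B_x = 0, B_y = 5850 N, M_B = 8235 N·m

ΣF_x = 0: B_x = 0.
ΣF_y = 0: B_y − 2550 − 3300 = 0 → B_y = 5850 N.
ΣM about B: M_B − 2550·0.9 − 3300·1.8 = 0 → M_B = 8235 N·m.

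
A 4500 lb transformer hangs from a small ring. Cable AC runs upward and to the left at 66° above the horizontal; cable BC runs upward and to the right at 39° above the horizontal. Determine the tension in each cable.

ΣF_x = 0: −T_AC·cos66° + T_BC·cos39° = 0 → T_BC = 0.523372·T_AC.
ΣF_y = 0: T_AC·sin66° + T_BC·sin39° = 4500.
Substitute: T_AC·(0.913545 + 0.523372·0.62932) = 4500 → T_AC = 3620.53 ≈ 3621 lb.
Then T_BC = 0.523372 × 3620.53 = 1895 lb.

T_AC = 3621 lb, T_BC = 1895 lb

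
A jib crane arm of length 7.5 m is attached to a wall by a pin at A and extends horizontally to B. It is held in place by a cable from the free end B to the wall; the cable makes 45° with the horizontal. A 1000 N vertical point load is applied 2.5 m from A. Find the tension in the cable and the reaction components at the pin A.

ΣM about A: T·sin45°·7.5 − 1000·2.5 = 0 → T = 2500/(7.5·0.707107) = 471.404 ≈ 471.4 N.
ΣF_x = 0: A_x − T·cos45° = 0 → A_x = 471.404 × 0.707107 = 333.3 N.
ΣF_y = 0: A_y + T·sin45° − 1000 = 0 → A_y = 1000 − 471.404 × 0.707107 = 666.7 N.

T = 471.4 N, A_x = 333.3 N, A_y = 666.7 N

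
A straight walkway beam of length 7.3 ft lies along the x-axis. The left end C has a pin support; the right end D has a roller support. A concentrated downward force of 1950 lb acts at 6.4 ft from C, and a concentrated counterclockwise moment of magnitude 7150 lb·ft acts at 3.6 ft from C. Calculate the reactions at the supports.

ΣM about C: D_y·7.3 − 1950·6.4 + 7150 = 0 → D_y = 5330/7.3 = 730.137 ≈ 730.1 lb.
ΣF_y = 0: C_y + 730.137 − 1950 = 0 → C_y = 1220 lb.
ΣF_x = 0: no horizontal applied forces, so C_x = 0.

C_x = 0, C_y = 1220 lb, D_y = 730.1 lb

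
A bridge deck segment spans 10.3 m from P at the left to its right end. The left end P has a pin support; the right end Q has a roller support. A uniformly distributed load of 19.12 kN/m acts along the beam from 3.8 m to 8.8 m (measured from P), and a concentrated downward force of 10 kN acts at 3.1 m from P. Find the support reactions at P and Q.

P_x = 0, P_y = 44.12 kN, Q_y = 61.48 kN

Resultant of the distributed load: 19.12 × 5 = 95.6 kN at 6.3 m from P.
ΣM about P: Q_y·10.3 − (19.12·5)·6.3 − 10·3.1 = 0 → Q_y = 633.28/10.3 = 61.4835 ≈ 61.48 kN.
ΣF_y = 0: P_y + 61.4835 − 19.12·5 − 10 = 0 → P_y = 44.12 kN.
ΣF_x = 0: no horizontal applied forces, so P_x = 0.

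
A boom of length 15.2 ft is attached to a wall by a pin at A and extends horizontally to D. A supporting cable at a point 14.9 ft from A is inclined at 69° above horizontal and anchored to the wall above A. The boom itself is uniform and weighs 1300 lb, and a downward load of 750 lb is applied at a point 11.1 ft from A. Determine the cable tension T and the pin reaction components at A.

ΣM about A: T·sin69°·14.9 − 1300·7.6 − 750·11.1 = 0 → T = 18205/(14.9·0.93358) = 1308.74 ≈ 1309 lb.
ΣF_x = 0: A_x − T·cos69° = 0 → A_x = 1308.74 × 0.358368 = 469.0 lb.
ΣF_y = 0: A_y + T·sin69° − 1300 − 750 = 0 → A_y = 2050 − 1308.74 × 0.93358 = 828.2 lb.

T = 1309 lb, A_x = 469.0 lb, A_y = 828.2 lb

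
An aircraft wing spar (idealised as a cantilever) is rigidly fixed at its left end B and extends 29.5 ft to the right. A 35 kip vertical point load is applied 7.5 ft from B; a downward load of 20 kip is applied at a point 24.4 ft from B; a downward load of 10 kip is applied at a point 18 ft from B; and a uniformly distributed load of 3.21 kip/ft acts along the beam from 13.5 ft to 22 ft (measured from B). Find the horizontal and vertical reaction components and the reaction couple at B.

Resultant of the distributed load: 3.21 × 8.5 = 27.285 kip at 17.75 ft from B.
ΣF_x = 0: B_x = 0.
ΣF_y = 0: B_y − 35 − 20 − 10 − 3.21·8.5 = 0 → B_y = 92.28 kip.
ΣM about B: M_B − 35·7.5 − 20·24.4 − 10·18 − (3.21·8.5)·17.75 = 0 → M_B = 1415 kip·ft.

B_x = 0, B_y = 92.28 kip, M_B = 1415 kip·ft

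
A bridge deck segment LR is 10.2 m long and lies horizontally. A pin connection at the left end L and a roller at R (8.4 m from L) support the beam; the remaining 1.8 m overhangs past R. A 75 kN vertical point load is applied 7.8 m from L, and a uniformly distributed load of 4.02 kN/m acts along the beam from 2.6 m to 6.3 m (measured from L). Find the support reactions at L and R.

Resultant of the distributed load: 4.02 × 3.7 = 14.874 kN at 4.45 m from L.
ΣM about L: R_y·8.4 − 75·7.8 − (4.02·3.7)·4.45 = 0 → R_y = 651.1893/8.4 = 77.5225 ≈ 77.52 kN.
ΣF_y = 0: L_y + 77.5225 − 75 − 4.02·3.7 = 0 → L_y = 12.35 kN.
ΣF_x = 0: no horizontal applied forces, so L_x = 0.

L_x = 0, L_y = 12.35 kN, R_y = 77.52 kN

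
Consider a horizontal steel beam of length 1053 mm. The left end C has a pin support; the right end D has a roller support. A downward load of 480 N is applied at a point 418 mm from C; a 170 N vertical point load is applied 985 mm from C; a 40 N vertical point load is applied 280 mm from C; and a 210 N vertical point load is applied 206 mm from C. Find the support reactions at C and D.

C_x = 0, C_y = 498.7 N, D_y = 401.3 N

Moments about C: D_y·1053 − 480·418 − 170·985 − 40·280 − 210·206 = 0 → D_y = 422550/1053 = 401.282 ≈ 401.3 N.
ΣF_y = 0: C_y + 401.282 − 480 − 170 − 40 − 210 = 0 → C_y = 498.7 N.
ΣF_x = 0: no horizontal applied forces, so C_x = 0.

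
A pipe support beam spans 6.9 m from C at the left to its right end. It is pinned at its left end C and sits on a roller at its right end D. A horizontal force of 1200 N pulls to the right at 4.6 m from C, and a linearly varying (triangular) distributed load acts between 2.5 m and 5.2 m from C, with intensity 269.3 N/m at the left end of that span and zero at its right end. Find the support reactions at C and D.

C_x = -1200 N, C_y = 184.4 N, D_y = 179.1 N

Resultant of the triangular load: ½ × 269.3 × 2.7 = 363.555 N, acting at 3.4 m from C (one-third of the span from the peak).
Taking moments about C: D_y·6.9 − (½·269.3·2.7)·3.4 = 0 → D_y = 1236.087/6.9 = 179.143 ≈ 179.1 N.
ΣF_y = 0: C_y + 179.143 − ½·269.3·2.7 = 0 → C_y = 184.4 N.
ΣF_x = 0: C_x + 1200 = 0 → C_x = -1200 N.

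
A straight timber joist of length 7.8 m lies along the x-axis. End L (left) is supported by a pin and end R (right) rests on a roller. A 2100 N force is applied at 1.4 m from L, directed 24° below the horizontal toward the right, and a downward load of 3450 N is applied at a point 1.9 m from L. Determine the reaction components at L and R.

L_x = -1918 N, L_y = 3310 N, R_y = 993.7 N

Taking moments about L: R_y·7.8 − 2100·sin24°·1.4 − 3450·1.9 = 0 → R_y = 7750.81/7.8 = 993.694 ≈ 993.7 N.
ΣF_y = 0: L_y + 993.694 − 2100·sin24° − 3450 = 0 → L_y = 3310 N.
ΣF_x = 0: L_x + 2100·cos24° = 0 → L_x = -1918 N.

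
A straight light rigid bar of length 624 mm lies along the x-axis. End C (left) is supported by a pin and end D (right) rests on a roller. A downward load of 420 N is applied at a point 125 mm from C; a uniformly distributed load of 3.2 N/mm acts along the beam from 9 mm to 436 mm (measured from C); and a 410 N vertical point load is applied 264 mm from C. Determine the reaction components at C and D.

C_x = 0, C_y = 1452 N, D_y = 744.8 N

Resultant of the distributed load: 3.2 × 427 = 1366.4 N at 222.5 mm from C.
Moments about C: D_y·624 − 420·125 − (3.2·427)·222.5 − 410·264 = 0 → D_y = 464764/624 = 744.814 ≈ 744.8 N.
ΣF_y = 0: C_y + 744.814 − 420 − 3.2·427 − 410 = 0 → C_y = 1452 N.
ΣF_x = 0: no horizontal applied forces, so C_x = 0.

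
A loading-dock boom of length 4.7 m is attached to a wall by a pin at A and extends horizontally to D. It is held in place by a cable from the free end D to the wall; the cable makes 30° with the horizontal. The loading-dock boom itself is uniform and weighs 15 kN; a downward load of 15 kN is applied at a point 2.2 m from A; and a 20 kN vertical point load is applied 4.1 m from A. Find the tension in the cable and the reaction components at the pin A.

T = 63.94 kN, A_x = 55.37 kN, A_y = 18.03 kN

ΣM about A: T·sin30°·4.7 − 15·2.35 − 15·2.2 − 20·4.1 = 0 → T = 150.25/(4.7·0.5) = 63.9362 ≈ 63.94 kN.
ΣF_x = 0: A_x − T·cos30° = 0 → A_x = 63.9362 × 0.866025 = 55.37 kN.
ΣF_y = 0: A_y + T·sin30° − 15 − 15 − 20 = 0 → A_y = 50 − 63.9362 × 0.5 = 18.03 kN.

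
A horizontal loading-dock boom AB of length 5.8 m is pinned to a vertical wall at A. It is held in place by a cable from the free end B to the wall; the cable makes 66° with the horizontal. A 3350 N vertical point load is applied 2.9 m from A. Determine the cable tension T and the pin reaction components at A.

ΣM about A: T·sin66°·5.8 − 3350·2.9 = 0 → T = 9715/(5.8·0.913545) = 1833.52 ≈ 1834 N.
ΣF_x = 0: A_x − T·cos66° = 0 → A_x = 1833.52 × 0.406737 = 745.8 N.
ΣF_y = 0: A_y + T·sin66° − 3350 = 0 → A_y = 3350 − 1833.52 × 0.913545 = 1675 N.

T = 1834 N, A_x = 745.8 N, A_y = 1675 N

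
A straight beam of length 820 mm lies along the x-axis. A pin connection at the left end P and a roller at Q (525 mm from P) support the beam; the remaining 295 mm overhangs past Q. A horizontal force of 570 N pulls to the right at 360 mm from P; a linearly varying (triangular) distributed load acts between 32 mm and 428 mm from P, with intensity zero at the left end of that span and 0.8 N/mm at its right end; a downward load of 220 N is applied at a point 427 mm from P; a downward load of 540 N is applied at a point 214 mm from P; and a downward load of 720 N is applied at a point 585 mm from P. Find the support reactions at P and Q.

P_x = -570.0 N, P_y = 347.8 N, Q_y = 1291 N

Resultant of the triangular load: ½ × 0.8 × 396 = 158.4 N, acting at 296 mm from P (one-third of the span from the peak).
Taking moments about P: Q_y·525 − (½·0.8·396)·296 − 220·427 − 540·214 − 720·585 = 0 → Q_y = 677586.4/525 = 1290.64 ≈ 1291 N.
ΣF_y = 0: P_y + 1290.64 − ½·0.8·396 − 220 − 540 − 720 = 0 → P_y = 347.8 N.
ΣF_x = 0: P_x + 570 = 0 → P_x = -570.0 N.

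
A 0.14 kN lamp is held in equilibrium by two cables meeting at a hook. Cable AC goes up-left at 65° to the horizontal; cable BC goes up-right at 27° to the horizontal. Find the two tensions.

T_AC = 0.1248 kN, T_BC = 0.05920 kN

ΣF_x = 0: −T_AC·cos65° + T_BC·cos27° = 0 → T_BC = 0.474316·T_AC.
ΣF_y = 0: T_AC·sin65° + T_BC·sin27° = 0.14.
Substitute: T_AC·(0.906308 + 0.474316·0.45399) = 0.14 → T_AC = 0.124817 ≈ 0.1248 kN.
Then T_BC = 0.474316 × 0.124817 = 0.05920 kN.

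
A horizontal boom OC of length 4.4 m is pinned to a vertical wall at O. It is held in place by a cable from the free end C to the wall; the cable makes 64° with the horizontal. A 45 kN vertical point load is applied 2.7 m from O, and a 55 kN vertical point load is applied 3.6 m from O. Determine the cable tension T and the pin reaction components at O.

T = 80.79 kN, O_x = 35.42 kN, O_y = 27.39 kN

ΣM about O: T·sin64°·4.4 − 45·2.7 − 55·3.6 = 0 → T = 319.5/(4.4·0.898794) = 80.7901 ≈ 80.79 kN.
ΣF_x = 0: O_x − T·cos64° = 0 → O_x = 80.7901 × 0.438371 = 35.42 kN.
ΣF_y = 0: O_y + T·sin64° − 45 − 55 = 0 → O_y = 100 − 80.7901 × 0.898794 = 27.39 kN.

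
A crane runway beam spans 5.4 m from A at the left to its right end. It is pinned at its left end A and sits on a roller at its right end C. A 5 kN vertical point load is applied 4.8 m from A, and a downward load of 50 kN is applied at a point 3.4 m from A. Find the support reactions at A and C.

ΣM about A: C_y·5.4 − 5·4.8 − 50·3.4 = 0 → C_y = 194/5.4 = 35.9259 ≈ 35.93 kN.
ΣF_y = 0: A_y + 35.9259 − 5 − 50 = 0 → A_y = 19.07 kN.
ΣF_x = 0: no horizontal applied forces, so A_x = 0.

A_x = 0, A_y = 19.07 kN, C_y = 35.93 kN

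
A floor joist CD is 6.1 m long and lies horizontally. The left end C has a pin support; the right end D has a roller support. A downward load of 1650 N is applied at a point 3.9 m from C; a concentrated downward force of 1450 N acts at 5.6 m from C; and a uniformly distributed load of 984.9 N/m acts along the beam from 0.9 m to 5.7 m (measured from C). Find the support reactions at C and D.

C_x = 0, C_y = 2884 N, D_y = 4944 N

Resultant of the distributed load: 984.9 × 4.8 = 4727.52 N at 3.3 m from C.
ΣM about C: D_y·6.1 − 1650·3.9 − 1450·5.6 − (984.9·4.8)·3.3 = 0 → D_y = 30155.816/6.1 = 4943.58 ≈ 4944 N.
ΣF_y = 0: C_y + 4943.58 − 1650 − 1450 − 984.9·4.8 = 0 → C_y = 2884 N.
ΣF_x = 0: no horizontal applied forces, so C_x = 0.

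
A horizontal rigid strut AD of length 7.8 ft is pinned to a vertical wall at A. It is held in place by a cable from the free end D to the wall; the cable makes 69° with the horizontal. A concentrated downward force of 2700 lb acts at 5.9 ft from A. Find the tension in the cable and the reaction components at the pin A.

ΣM about A: T·sin69°·7.8 − 2700·5.9 = 0 → T = 15930/(7.8·0.93358) = 2187.61 ≈ 2188 lb.
ΣF_x = 0: A_x − T·cos69° = 0 → A_x = 2187.61 × 0.358368 = 784.0 lb.
ΣF_y = 0: A_y + T·sin69° − 2700 = 0 → A_y = 2700 − 2187.61 × 0.93358 = 657.7 lb.

T = 2188 lb, A_x = 784.0 lb, A_y = 657.7 lb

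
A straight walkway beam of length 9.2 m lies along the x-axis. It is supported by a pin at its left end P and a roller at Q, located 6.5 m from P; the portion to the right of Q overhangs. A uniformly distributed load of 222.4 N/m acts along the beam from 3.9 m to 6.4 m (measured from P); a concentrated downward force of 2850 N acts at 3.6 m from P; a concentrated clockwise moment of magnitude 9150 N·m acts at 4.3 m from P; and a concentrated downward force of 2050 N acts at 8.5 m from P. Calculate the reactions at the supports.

Resultant of the distributed load: 222.4 × 2.5 = 556 N at 5.15 m from P.
ΣM about P: Q_y·6.5 − (222.4·2.5)·5.15 − 2850·3.6 − 9150 − 2050·8.5 = 0 → Q_y = 39698.4/6.5 = 6107.45 ≈ 6107 N.
ΣF_y = 0: P_y + 6107.45 − 222.4·2.5 − 2850 − 2050 = 0 → P_y = -651.4 N.
ΣF_x = 0: no horizontal applied forces, so P_x = 0.

P_x = 0, P_y = -651.4 N, Q_y = 6107 N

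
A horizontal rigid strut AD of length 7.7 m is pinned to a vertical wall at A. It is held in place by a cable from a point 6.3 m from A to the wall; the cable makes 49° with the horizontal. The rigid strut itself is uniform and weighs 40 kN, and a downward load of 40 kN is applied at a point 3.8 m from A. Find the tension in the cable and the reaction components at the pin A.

ΣM about A: T·sin49°·6.3 − 40·3.85 − 40·3.8 = 0 → T = 306/(6.3·0.75471) = 64.3577 ≈ 64.36 kN.
ΣF_x = 0: A_x − T·cos49° = 0 → A_x = 64.3577 × 0.656059 = 42.22 kN.
ΣF_y = 0: A_y + T·sin49° − 40 − 40 = 0 → A_y = 80 − 64.3577 × 0.75471 = 31.43 kN.

T = 64.36 kN, A_x = 42.22 kN, A_y = 31.43 kN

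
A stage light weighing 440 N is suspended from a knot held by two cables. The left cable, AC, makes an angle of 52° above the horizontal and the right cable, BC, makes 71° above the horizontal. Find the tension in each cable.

T_AC = 170.8 N, T_BC = 323.0 N

ΣF_x = 0: −T_AC·cos52° + T_BC·cos71° = 0 → T_BC = 1.89104·T_AC.
ΣF_y = 0: T_AC·sin52° + T_BC·sin71° = 440.
Substitute: T_AC·(0.788011 + 1.89104·0.945519) = 440 → T_AC = 170.806 ≈ 170.8 N.
Then T_BC = 1.89104 × 170.806 = 323.0 N.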